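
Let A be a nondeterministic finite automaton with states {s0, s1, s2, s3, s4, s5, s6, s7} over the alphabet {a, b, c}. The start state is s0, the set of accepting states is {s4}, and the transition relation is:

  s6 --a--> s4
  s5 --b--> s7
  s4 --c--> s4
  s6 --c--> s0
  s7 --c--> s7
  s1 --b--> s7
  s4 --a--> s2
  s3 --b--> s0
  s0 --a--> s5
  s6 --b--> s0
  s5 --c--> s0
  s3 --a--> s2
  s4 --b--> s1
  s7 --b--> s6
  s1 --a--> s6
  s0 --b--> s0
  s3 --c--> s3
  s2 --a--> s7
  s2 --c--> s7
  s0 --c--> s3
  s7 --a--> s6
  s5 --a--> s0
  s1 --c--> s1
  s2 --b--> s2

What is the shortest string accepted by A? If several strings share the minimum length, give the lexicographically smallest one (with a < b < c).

abaa

A breadth-first search from s0 reaches an accepting state first via the path s0 → s5 → s7 → s6 → s4 on input abaa.
No string of length < 4 is accepted (BFS exhausts all shorter strings without reaching an accepting state), and abaa is the lexicographically least accepting string of length 4.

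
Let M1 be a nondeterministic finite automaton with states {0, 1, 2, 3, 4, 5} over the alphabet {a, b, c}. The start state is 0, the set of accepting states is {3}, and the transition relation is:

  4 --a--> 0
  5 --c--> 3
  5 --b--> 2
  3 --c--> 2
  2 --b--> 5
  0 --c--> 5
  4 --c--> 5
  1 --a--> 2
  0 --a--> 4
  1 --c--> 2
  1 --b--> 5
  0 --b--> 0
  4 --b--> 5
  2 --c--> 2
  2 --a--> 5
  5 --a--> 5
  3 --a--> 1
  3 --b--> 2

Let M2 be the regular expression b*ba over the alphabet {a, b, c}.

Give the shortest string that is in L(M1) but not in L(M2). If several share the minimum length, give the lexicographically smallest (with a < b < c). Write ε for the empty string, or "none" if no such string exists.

The string cc is accepted by M1 but not by M2.
No shorter string lies in the difference, and cc is the lexicographically first length-2 string in L(M1) \ L(M2).

cc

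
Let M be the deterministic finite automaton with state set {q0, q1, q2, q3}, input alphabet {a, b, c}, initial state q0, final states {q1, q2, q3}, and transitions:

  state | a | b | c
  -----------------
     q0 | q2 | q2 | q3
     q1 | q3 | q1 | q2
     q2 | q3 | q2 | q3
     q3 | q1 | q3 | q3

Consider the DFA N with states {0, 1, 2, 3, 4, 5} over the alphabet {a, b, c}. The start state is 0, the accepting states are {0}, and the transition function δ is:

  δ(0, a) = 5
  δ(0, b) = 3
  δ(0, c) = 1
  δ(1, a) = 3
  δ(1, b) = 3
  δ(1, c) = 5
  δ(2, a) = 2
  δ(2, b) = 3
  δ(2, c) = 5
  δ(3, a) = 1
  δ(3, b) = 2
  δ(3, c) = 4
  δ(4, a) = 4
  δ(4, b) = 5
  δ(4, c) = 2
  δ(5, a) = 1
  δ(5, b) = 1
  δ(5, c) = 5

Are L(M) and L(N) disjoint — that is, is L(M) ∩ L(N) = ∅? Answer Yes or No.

Exploring the product automaton M × N from the start pair (q0, 0), following both machines on each input symbol, reaches 16 state pairs: (q0, 0), (q2, 5), (q2, 3), (q3, 1), (q2, 1), (q3, 5), (q2, 2), (q3, 4), (q1, 3), (q3, 3), (q1, 1), (q3, 2), (q1, 4), (q1, 2), (q2, 4), (q1, 5).
M accepts in {q1, q2, q3} and N accepts in {0}; no reachable pair has both components accepting, so no string drives both machines to acceptance simultaneously and L(M) ∩ L(N) = ∅.
So no string is accepted by both, and the intersection is empty.

Yes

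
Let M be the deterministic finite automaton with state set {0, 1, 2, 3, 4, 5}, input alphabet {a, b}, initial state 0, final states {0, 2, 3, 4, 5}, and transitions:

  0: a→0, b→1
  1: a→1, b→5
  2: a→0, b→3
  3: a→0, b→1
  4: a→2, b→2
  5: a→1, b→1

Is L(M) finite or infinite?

infinite

State 0 is reachable from the start and can reach an accepting state, and it lies on the cycle 0 → 0.
Traversing that cycle any number of times yields accepted strings of unbounded length, so the language is infinite.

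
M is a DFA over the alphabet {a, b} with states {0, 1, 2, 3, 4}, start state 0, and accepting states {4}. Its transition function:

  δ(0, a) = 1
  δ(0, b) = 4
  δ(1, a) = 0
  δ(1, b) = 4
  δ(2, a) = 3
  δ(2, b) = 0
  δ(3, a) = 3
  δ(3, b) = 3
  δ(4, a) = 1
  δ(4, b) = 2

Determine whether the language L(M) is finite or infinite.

State 0 is reachable from the start and can reach an accepting state, and it lies on the cycle 0 → 1 → 0.
Traversing that cycle any number of times yields accepted strings of unbounded length, so the language is infinite.

infinite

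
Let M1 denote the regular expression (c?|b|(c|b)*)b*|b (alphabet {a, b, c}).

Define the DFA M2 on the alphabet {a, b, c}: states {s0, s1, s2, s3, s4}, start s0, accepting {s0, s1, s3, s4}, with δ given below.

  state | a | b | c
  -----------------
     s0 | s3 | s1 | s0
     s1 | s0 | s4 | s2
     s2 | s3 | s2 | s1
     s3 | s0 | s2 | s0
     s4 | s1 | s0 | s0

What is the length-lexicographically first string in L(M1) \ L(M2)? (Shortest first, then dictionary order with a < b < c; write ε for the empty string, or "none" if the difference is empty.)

The string bc is accepted by M1 but not by M2.
No shorter string lies in the difference, and bc is the lexicographically first length-2 string in L(M1) \ L(M2).

bc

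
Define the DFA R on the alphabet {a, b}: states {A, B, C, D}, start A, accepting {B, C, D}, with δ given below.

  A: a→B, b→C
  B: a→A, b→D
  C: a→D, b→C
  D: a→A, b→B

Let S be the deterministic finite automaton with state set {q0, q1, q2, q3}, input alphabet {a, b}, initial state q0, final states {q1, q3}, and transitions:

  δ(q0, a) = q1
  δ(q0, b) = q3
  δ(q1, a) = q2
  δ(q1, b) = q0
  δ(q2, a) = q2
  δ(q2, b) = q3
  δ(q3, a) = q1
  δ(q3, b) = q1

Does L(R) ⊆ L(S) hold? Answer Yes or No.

No

The string ab is in L(R) but not in L(S).
So L(R) ⊄ L(S).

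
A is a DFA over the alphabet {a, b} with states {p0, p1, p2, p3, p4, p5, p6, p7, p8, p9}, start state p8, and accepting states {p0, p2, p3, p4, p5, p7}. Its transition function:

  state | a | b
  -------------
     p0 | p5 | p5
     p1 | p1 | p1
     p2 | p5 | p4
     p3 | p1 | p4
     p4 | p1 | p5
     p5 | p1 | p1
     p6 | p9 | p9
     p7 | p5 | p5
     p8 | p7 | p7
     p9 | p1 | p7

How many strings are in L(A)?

The useful subgraph on states {p5, p7, p8} is acyclic, so L(A) is finite; the longest accepting path visits 3 useful states, giving maximum string length 2.
Counting accepting paths from p8 by length: 2 of length 1, 4 of length 2. Total 6.

6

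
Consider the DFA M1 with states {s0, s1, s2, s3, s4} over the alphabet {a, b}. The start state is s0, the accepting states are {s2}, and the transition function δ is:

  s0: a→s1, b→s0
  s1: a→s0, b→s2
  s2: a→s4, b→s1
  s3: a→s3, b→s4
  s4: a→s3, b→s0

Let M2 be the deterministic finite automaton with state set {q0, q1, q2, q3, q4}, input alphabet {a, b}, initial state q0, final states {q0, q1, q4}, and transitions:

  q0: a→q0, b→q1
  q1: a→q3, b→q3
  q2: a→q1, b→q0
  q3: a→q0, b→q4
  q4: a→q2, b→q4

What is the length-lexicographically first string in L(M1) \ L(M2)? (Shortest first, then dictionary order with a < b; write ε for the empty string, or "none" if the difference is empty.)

The string babbaab is accepted by M1 but not by M2.
No shorter string lies in the difference, and babbaab is the lexicographically first length-7 string in L(M1) \ L(M2).

babbaab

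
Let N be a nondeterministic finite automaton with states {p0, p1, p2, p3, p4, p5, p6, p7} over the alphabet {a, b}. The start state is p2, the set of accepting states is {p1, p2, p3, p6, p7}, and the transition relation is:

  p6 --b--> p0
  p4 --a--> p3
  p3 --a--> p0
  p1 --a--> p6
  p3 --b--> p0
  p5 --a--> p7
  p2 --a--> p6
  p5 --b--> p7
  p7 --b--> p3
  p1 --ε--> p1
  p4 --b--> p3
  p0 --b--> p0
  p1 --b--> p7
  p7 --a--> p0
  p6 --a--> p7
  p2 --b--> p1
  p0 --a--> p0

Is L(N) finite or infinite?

finite

The useful states (reachable from p2 and able to reach an accepting state) are {p1, p2, p3, p6, p7}.
Restricted to these states the transition graph has no cycle, so every accepting path has bounded length and L is finite.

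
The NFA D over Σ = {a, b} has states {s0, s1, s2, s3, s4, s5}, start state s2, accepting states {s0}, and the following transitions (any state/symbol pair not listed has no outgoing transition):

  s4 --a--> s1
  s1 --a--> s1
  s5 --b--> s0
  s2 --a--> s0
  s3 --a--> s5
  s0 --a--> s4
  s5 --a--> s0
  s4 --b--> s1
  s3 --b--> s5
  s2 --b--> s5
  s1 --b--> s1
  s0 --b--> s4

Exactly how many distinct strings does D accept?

3

The useful subgraph on states {s0, s2, s5} is acyclic, so L(D) is finite; the longest accepting path visits 3 useful states, giving maximum string length 2.
Counting accepting paths from s2 by length: 1 of length 1, 2 of length 2. Total 3.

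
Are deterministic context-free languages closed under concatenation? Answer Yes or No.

Take L₁ = {ε, c} (finite, hence regular and DCFL) and L₂ = {c aⁿbⁿ : n≥0} ∪ {cc aⁿb²ⁿ : n≥0} (a DCFL: the number of leading c's tells the DPDA whether to pop one stack symbol per b or per two b's). Then L₁L₂ ∩ cca⁺b* = {cc aⁿbⁿ : n≥1} ∪ {cc aⁿb²ⁿ : n≥1}. If L₁L₂ were a DCFL, so would be this intersection with a regular set, and a DPDA for it started from its configuration after reading cc would accept {aⁿbⁿ : n≥1} ∪ {aⁿb²ⁿ : n≥1}, which no deterministic PDA accepts (a DPDA for it would have a single run on aⁿb²ⁿ, accepting after the prefix aⁿbⁿ and accepting again after n more b's; an ordinary PDA that simulates it on a's and b's and, at any moment when it is accepting, may switch to reading only a fresh letter d while feeding each d to the simulation as a b, would accept aⁱbʲdᵏ (k≥1) exactly when both aⁱbʲ and aⁱbʲ⁺ᵏ are in the language, i.e. its language intersected with the regular set a*b*d⁺ would be exactly {aⁿbⁿdⁿ : n≥1} — impossible, since context-free languages are closed under intersection with regular sets and {aⁿbⁿdⁿ} is not context-free). Hence L₁L₂ is not a DCFL.

No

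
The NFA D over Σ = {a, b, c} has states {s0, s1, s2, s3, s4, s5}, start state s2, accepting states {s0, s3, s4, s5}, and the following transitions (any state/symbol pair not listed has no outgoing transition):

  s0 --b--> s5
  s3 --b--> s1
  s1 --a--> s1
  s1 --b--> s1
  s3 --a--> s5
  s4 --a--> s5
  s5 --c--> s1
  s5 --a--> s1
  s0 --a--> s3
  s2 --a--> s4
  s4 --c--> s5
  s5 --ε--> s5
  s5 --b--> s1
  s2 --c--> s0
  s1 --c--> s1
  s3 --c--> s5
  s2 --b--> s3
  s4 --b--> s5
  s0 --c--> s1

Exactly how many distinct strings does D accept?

The useful subgraph on states {s0, s2, s3, s4, s5} is acyclic, so L(D) is finite; the longest accepting path visits 4 useful states, giving maximum string length 3.
Counting accepting paths from s2 by length: 3 of length 1, 7 of length 2, 2 of length 3. Total 12.

12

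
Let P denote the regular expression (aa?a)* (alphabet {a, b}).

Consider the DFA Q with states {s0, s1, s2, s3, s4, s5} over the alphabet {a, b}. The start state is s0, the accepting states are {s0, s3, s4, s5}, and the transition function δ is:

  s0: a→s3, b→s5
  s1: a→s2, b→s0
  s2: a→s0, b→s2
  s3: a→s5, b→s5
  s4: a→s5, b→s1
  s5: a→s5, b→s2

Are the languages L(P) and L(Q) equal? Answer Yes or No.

No

The string a is accepted by Q but rejected by P.
So L(P) ≠ L(Q).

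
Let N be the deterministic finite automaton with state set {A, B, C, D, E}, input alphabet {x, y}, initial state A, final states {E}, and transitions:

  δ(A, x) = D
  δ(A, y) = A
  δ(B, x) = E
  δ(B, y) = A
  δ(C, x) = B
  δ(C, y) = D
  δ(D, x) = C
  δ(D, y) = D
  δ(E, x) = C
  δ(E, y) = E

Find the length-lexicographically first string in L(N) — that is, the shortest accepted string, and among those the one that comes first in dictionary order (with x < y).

A breadth-first search from A reaches an accepting state first via the path A → D → C → B → E on input xxxx.
No string of length < 4 is accepted (BFS exhausts all shorter strings without reaching an accepting state), and xxxx is the lexicographically least accepting string of length 4.

xxxx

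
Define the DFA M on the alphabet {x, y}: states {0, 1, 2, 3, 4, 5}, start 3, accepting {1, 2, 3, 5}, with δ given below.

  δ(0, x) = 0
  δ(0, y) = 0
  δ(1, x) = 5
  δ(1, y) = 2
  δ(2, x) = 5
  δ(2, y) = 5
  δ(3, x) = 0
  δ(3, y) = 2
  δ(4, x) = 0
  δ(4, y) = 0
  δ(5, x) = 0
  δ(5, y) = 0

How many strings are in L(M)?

The useful subgraph on states {2, 3, 5} is acyclic, so L(M) is finite; the longest accepting path visits 3 useful states, giving maximum string length 2.
Counting accepting paths from 3 by length: 1 of length 0, 1 of length 1, 2 of length 2. Total 4.

4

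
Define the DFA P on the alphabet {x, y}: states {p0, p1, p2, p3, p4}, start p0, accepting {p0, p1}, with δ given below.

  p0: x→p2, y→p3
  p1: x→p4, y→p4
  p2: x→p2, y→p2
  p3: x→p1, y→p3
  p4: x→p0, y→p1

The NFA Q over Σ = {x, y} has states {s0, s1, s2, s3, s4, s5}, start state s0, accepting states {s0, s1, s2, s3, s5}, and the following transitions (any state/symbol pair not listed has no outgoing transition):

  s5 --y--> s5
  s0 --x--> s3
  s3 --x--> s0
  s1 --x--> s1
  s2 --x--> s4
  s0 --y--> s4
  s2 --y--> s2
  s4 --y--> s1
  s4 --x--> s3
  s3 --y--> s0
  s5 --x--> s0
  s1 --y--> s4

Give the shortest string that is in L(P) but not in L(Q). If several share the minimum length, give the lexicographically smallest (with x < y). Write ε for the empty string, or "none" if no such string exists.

The string yxxy is accepted by P but not by Q.
No shorter string lies in the difference, and yxxy is the lexicographically first length-4 string in L(P) \ L(Q).

yxxy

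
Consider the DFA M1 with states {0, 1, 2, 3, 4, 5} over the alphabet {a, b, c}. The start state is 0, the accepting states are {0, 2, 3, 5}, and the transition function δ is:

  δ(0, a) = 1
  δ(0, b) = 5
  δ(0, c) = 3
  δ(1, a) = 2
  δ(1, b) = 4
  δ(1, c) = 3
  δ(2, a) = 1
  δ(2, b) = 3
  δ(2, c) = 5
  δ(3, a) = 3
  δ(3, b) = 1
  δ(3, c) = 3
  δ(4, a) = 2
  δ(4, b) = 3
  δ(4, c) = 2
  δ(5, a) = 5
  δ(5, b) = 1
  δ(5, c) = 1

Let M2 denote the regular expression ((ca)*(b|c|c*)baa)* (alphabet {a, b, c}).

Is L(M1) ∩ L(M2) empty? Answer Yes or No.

No

The empty string ε is accepted by both M1 and M2.
Hence L(M1) ∩ L(M2) ≠ ∅.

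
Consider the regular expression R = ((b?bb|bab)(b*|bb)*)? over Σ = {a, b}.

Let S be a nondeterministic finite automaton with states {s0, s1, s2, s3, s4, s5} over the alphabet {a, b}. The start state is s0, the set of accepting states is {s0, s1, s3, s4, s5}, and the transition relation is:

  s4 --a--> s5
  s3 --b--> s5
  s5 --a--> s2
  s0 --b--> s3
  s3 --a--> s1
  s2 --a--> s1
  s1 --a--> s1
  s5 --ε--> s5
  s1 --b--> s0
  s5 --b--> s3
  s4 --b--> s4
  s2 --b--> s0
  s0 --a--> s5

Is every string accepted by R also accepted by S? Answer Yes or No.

Yes

Converting the expression R to a DFA (subset construction, then merging equivalent states) gives the minimal DFA with states {r0, r1, r2, r3, r4}, start state r0, accepting states {r0, r4} and transitions r0: a→r1, b→r2; r1: a→r1, b→r1; r2: a→r3, b→r4; r3: a→r1, b→r4; r4: a→r1, b→r4.
Exploring the product automaton R × S from the start pair (r0, s0), following both machines on each input symbol, reaches 11 state pairs: (r0, s0), (r1, s5), (r2, s3), (r1, s2), (r1, s3), (r3, s1), (r4, s5), (r1, s1), (r1, s0), (r4, s0), (r4, s3).
R accepts in {r0, r4} and S accepts in {s0, s1, s3, s4, s5}. The reachable pairs whose R-component is accepting are (r0, s0), (r4, s5), (r4, s0), (r4, s3); in each of them the S-component is accepting too, so the product for L(R) \ L(S) (R-component accepting, S-component rejecting) has no reachable accepting pair and the difference is empty.
Hence every string in L(R) is also in L(S).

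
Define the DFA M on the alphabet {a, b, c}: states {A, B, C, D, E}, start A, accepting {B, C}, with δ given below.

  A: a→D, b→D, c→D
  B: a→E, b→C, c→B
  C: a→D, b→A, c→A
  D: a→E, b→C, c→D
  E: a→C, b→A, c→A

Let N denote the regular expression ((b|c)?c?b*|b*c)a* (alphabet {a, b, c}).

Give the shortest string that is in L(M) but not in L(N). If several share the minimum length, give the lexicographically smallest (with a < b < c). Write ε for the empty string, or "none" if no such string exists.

ab

The string ab is accepted by M but not by N.
No shorter string lies in the difference, and ab is the lexicographically first length-2 string in L(M) \ L(N).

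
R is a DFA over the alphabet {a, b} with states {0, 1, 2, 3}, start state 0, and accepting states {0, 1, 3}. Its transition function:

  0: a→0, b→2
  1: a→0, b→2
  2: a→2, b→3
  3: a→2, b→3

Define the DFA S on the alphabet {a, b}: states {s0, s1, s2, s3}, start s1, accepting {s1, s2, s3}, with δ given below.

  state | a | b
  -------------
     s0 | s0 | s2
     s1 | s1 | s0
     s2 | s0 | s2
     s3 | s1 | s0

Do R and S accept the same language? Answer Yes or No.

Yes

Exploring the product automaton R × S from the start pair (0, s1), following both machines on each input symbol, reaches 3 state pairs: (0, s1), (2, s0), (3, s2).
R accepts in {0, 1, 3} and S accepts in {s1, s2, s3}. In every reachable pair the two components are either both accepting — (0, s1), (3, s2) — or both non-accepting, so no string is accepted by exactly one of the machines: L(R) \ L(S) and L(S) \ L(R) are both empty.
Hence every string is accepted by R iff it is accepted by S, and the two languages coincide.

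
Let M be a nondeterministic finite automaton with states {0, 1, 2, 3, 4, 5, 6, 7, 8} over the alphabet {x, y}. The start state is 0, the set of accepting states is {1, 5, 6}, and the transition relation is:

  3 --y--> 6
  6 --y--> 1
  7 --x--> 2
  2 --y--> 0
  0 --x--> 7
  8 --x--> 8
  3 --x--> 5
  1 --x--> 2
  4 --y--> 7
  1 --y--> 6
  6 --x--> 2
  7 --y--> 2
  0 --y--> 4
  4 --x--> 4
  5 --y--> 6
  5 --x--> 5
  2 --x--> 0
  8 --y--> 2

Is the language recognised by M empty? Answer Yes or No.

The states reachable from the start state are {0, 2, 4, 7}.
None of the accepting states {1, 5, 6} is reachable, so no string is accepted and L(M) = ∅.

Yes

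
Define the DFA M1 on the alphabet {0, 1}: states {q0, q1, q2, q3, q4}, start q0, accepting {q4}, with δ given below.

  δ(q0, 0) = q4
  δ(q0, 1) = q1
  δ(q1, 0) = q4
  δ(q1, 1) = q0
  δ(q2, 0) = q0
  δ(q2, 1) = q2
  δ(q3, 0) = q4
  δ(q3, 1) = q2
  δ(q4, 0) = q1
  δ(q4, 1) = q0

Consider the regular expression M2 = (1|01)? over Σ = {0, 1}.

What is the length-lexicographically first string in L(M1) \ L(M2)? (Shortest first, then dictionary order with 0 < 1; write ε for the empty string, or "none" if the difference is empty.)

The string 0 is accepted by M1 but not by M2.
No shorter string lies in the difference, and 0 is the lexicographically first length-1 string in L(M1) \ L(M2).

0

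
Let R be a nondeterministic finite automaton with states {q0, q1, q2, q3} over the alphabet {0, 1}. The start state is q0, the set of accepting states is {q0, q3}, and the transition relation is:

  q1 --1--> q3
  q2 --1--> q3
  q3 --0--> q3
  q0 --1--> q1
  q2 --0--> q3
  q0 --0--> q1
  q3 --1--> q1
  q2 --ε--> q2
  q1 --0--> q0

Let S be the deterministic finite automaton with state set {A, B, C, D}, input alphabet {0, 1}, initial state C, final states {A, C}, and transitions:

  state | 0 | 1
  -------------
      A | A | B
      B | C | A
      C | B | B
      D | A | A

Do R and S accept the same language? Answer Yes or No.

Yes

Exploring the product automaton R × S from the start pair (q0, C), following both machines on each input symbol, reaches 3 state pairs: (q0, C), (q1, B), (q3, A).
R accepts in {q0, q3} and S accepts in {A, C}. In every reachable pair the two components are either both accepting — (q0, C), (q3, A) — or both non-accepting, so no string is accepted by exactly one of the machines: L(R) \ L(S) and L(S) \ L(R) are both empty.
Hence every string is accepted by R iff it is accepted by S, and the two languages coincide.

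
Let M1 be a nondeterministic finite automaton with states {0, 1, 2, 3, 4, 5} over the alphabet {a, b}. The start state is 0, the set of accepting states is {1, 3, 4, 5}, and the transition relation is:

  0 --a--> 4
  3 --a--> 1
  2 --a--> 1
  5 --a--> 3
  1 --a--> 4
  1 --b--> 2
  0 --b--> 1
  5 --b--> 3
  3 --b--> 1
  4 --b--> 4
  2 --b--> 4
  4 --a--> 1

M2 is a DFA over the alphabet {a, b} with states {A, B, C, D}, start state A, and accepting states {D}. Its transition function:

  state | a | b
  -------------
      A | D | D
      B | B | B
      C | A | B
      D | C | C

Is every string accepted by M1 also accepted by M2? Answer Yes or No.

No

The string aa is in L(M1) but not in L(M2).
So L(M1) ⊄ L(M2).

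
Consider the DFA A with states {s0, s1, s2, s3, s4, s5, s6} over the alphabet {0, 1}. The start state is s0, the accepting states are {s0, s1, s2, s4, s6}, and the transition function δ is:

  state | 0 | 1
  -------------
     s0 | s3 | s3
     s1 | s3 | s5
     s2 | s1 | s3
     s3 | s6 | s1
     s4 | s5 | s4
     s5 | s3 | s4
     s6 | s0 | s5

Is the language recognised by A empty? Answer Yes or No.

No

The empty string ε is accepted: the run s0 ends in the accepting state s0.
Since at least one string is accepted, L(A) is not empty.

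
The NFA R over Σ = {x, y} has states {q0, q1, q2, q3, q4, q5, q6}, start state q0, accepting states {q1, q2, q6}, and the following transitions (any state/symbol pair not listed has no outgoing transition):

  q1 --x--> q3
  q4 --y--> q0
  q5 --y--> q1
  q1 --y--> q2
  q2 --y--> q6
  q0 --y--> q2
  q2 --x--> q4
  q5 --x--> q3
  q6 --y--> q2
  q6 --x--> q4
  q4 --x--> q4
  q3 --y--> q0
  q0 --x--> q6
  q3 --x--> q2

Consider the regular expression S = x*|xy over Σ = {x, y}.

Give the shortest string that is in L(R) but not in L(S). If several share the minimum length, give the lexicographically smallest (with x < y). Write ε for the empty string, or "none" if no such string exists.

y

The string y is accepted by R but not by S.
No shorter string lies in the difference, and y is the lexicographically first length-1 string in L(R) \ L(S).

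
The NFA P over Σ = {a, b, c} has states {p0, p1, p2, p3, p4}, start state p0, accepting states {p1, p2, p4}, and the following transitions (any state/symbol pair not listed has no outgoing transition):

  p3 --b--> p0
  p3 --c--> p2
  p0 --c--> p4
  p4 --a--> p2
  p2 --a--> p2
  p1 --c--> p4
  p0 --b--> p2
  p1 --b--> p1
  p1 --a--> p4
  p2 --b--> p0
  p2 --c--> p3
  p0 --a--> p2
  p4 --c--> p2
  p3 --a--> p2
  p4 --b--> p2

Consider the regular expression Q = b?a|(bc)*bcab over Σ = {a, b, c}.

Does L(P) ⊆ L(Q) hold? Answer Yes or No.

No

The string b is in L(P) but not in L(Q).
So L(P) ⊄ L(Q).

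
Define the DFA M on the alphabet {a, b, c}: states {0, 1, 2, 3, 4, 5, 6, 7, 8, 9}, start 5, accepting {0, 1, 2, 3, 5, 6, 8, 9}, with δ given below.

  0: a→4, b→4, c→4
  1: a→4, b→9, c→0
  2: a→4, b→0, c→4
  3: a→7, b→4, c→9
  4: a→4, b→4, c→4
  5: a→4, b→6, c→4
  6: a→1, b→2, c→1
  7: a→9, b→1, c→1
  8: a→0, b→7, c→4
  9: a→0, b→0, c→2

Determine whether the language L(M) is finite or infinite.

finite

The useful states (reachable from 5 and able to reach an accepting state) are {0, 1, 2, 5, 6, 9}.
Restricted to these states the transition graph has no cycle, so every accepting path has bounded length and L is finite.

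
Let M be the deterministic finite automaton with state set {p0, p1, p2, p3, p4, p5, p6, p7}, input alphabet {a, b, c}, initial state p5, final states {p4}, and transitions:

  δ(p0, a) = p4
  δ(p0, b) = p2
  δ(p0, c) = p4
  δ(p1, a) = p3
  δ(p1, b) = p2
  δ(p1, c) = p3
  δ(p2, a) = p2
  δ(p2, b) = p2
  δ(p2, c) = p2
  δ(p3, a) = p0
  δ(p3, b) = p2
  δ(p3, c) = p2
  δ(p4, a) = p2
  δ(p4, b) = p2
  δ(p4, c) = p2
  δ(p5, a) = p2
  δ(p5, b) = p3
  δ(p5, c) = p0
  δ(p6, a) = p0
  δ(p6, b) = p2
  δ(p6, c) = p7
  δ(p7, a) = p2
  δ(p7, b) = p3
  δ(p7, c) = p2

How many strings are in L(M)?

4

The useful subgraph on states {p0, p3, p4, p5} is acyclic, so L(M) is finite; the longest accepting path visits 4 useful states, giving maximum string length 3.
Counting accepting paths from p5 by length: 2 of length 2, 2 of length 3. Total 4.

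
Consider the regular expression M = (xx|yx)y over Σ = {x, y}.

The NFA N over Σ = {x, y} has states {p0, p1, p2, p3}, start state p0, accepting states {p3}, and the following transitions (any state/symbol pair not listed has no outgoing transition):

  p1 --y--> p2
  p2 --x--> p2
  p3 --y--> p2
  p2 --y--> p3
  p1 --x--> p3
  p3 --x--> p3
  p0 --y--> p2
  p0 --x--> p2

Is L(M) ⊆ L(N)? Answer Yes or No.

Converting the expression M to a DFA (subset construction, then merging equivalent states) gives the minimal DFA with states {m0, m1, m2, m3, m4}, start state m0, accepting states {m4} and transitions m0: x→m1, y→m1; m1: x→m2, y→m3; m2: x→m3, y→m4; m3: x→m3, y→m3; m4: x→m3, y→m3.
Exploring the product automaton M × N from the start pair (m0, p0), following both machines on each input symbol, reaches 6 state pairs: (m0, p0), (m1, p2), (m2, p2), (m3, p3), (m3, p2), (m4, p3).
M accepts in {m4} and N accepts in {p3}. The reachable pairs whose M-component is accepting are (m4, p3); in each of them the N-component is accepting too, so the product for L(M) \ L(N) (M-component accepting, N-component rejecting) has no reachable accepting pair and the difference is empty.
Hence every string in L(M) is also in L(N).

Yes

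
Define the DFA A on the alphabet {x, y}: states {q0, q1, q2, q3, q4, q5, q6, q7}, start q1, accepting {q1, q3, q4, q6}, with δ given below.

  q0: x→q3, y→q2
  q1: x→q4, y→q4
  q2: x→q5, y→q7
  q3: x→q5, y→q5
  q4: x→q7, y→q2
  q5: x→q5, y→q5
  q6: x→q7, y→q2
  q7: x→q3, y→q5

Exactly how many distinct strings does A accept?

The useful subgraph on states {q1, q2, q3, q4, q7} is acyclic, so L(A) is finite; the longest accepting path visits 5 useful states, giving maximum string length 4.
Counting accepting paths from q1 by length: 1 of length 0, 2 of length 1, 2 of length 3, 2 of length 4. Total 7.

7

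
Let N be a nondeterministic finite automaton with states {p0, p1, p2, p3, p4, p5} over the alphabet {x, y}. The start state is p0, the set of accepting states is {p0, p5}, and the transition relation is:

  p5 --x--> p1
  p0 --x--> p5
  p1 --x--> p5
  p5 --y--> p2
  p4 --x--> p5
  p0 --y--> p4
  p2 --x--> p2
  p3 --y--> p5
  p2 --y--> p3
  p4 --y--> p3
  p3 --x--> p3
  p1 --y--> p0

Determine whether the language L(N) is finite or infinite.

State p3 is reachable from the start and can reach an accepting state, and it lies on the cycle p3 → p3.
Traversing that cycle any number of times yields accepted strings of unbounded length, so the language is infinite.

infinite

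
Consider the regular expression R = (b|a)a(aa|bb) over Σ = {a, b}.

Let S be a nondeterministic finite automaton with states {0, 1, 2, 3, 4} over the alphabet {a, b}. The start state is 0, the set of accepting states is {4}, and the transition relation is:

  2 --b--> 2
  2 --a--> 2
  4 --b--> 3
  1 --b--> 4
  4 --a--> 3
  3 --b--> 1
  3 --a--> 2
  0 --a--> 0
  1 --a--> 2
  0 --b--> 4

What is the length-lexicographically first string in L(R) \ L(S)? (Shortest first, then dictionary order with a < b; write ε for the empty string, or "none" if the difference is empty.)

The string aaaa is accepted by R but not by S.
No shorter string lies in the difference, and aaaa is the lexicographically first length-4 string in L(R) \ L(S).

aaaa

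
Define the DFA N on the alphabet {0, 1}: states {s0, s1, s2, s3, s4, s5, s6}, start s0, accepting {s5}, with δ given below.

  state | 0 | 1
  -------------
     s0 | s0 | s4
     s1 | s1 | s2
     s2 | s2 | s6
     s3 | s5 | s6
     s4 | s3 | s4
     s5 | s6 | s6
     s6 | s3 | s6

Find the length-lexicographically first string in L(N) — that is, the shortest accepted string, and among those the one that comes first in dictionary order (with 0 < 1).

A breadth-first search from s0 reaches an accepting state first via the path s0 → s4 → s3 → s5 on input 100.
No string of length < 3 is accepted (BFS exhausts all shorter strings without reaching an accepting state), and 100 is the lexicographically least accepting string of length 3.

100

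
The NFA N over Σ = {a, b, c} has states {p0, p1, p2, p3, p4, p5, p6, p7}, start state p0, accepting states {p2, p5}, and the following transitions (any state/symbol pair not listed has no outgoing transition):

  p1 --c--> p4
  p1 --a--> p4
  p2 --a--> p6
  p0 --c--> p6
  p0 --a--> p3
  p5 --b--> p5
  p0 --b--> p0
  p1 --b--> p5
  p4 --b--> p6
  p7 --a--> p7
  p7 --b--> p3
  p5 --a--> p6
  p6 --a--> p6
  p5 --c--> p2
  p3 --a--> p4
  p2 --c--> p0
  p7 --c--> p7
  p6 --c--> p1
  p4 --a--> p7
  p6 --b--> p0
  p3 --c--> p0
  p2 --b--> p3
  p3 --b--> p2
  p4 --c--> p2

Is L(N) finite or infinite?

infinite

State p0 is reachable from the start and can reach an accepting state, and it lies on the cycle p0 → p0.
Traversing that cycle any number of times yields accepted strings of unbounded length, so the language is infinite.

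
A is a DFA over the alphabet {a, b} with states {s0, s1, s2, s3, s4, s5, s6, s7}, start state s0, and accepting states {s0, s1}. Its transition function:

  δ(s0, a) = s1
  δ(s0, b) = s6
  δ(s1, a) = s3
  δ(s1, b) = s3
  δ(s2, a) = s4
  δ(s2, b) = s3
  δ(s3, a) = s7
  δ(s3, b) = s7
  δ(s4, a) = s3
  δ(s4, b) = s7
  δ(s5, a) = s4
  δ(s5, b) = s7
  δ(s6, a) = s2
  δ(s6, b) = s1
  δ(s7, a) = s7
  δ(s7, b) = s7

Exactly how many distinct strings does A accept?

The useful subgraph on states {s0, s1, s6} is acyclic, so L(A) is finite; the longest accepting path visits 3 useful states, giving maximum string length 2.
Counting accepting paths from s0 by length: 1 of length 0, 1 of length 1, 1 of length 2. Total 3.

3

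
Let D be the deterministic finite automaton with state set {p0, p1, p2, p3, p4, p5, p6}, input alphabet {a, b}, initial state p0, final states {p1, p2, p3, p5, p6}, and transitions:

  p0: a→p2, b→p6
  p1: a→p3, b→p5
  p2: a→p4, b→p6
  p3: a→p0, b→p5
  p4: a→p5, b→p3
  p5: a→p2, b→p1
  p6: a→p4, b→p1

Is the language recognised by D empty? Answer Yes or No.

The string a is accepted: the run p0 → p2 ends in the accepting state p2.
Since at least one string is accepted, L(D) is not empty.

No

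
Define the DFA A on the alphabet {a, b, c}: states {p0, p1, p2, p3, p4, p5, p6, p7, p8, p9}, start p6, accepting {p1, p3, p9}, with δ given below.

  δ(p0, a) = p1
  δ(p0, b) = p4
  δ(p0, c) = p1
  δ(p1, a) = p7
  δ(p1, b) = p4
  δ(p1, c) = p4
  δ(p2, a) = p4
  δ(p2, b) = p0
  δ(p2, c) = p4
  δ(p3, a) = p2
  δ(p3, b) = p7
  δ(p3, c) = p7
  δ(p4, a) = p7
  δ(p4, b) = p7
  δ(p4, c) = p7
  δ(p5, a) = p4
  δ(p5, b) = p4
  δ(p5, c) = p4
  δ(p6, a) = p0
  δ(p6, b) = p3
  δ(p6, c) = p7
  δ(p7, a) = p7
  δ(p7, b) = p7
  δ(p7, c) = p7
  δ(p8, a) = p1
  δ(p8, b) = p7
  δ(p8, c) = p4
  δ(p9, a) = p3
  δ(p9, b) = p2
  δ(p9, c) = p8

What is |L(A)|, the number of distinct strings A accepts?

The useful subgraph on states {p0, p1, p2, p3, p6} is acyclic, so L(A) is finite; the longest accepting path visits 5 useful states, giving maximum string length 4.
Counting accepting paths from p6 by length: 1 of length 1, 2 of length 2, 2 of length 4. Total 5.

5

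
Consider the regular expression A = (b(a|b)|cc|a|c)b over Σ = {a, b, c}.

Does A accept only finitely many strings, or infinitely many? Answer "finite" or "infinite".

finite

The expression contains no Kleene star (every subexpression denotes a finite set), so L(A) is finite.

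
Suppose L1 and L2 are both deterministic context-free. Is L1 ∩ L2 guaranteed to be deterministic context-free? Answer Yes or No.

No

DCFLs are closed under complement (normalise the DPDA to read all of its input, then flip the verdict). If they were also closed under intersection, De Morgan would make them closed under union; but {aⁿbⁿ : n≥0} and {aⁿb²ⁿ : n≥0} are DCFLs (push the a's; pop one per b, respectively one per two b's) whose union no deterministic PDA accepts: a DPDA for it would have a single run on aⁿb²ⁿ, accepting after the prefix aⁿbⁿ and accepting again after n more b's; an ordinary PDA that simulates it on a's and b's and, at any moment when it is accepting, may switch to reading only a fresh letter c while feeding each c to the simulation as a b, would accept aⁱbʲcᵏ (k≥1) exactly when both aⁱbʲ and aⁱbʲ⁺ᵏ are in the language, i.e. its language intersected with the regular set a*b*c⁺ would be exactly {aⁿbⁿcⁿ : n≥1} — impossible, since context-free languages are closed under intersection with regular sets and {aⁿbⁿcⁿ} is not context-free.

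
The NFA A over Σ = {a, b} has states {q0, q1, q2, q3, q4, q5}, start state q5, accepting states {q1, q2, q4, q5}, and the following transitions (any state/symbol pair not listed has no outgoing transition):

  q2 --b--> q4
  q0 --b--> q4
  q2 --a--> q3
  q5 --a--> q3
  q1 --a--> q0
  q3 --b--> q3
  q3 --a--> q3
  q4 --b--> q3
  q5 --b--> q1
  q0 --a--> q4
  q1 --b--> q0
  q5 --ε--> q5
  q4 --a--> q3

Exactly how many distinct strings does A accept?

The useful subgraph on states {q0, q1, q4, q5} is acyclic, so L(A) is finite; the longest accepting path visits 4 useful states, giving maximum string length 3.
Counting accepting paths from q5 by length: 1 of length 0, 1 of length 1, 4 of length 3. Total 6.

6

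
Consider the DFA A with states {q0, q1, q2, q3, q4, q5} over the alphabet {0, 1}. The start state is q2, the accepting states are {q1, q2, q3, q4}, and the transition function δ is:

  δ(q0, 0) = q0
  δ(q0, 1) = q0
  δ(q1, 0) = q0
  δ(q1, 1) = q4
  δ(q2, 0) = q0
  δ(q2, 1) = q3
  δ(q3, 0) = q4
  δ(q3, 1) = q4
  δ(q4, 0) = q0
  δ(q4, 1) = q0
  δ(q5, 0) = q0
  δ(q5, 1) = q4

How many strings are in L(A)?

The useful subgraph on states {q2, q3, q4} is acyclic, so L(A) is finite; the longest accepting path visits 3 useful states, giving maximum string length 2.
Counting accepting paths from q2 by length: 1 of length 0, 1 of length 1, 2 of length 2. Total 4.

4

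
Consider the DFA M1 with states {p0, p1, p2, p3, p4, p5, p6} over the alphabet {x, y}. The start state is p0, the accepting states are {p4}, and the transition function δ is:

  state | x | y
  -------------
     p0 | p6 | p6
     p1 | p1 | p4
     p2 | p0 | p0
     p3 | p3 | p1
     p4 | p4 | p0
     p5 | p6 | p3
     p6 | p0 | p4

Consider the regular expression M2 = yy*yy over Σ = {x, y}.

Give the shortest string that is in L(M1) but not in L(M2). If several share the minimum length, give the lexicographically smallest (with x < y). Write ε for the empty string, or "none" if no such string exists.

xy

The string xy is accepted by M1 but not by M2.
No shorter string lies in the difference, and xy is the lexicographically first length-2 string in L(M1) \ L(M2).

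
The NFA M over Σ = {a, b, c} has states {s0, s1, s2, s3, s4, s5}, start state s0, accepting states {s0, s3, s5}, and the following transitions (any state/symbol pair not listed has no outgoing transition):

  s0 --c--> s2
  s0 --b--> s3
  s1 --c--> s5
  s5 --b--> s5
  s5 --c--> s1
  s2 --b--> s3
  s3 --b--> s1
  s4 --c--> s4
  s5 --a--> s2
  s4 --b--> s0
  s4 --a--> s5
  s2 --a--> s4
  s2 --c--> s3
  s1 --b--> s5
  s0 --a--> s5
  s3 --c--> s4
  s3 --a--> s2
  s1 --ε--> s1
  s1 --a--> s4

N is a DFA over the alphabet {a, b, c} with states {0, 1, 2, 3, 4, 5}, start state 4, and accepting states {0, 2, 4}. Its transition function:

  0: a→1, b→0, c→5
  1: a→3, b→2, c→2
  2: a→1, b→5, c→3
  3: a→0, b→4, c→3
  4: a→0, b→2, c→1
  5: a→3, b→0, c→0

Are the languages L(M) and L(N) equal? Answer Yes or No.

Yes

Exploring the product automaton M × N from the start pair (s0, 4), following both machines on each input symbol, reaches 6 state pairs: (s0, 4), (s5, 0), (s3, 2), (s2, 1), (s1, 5), (s4, 3).
M accepts in {s0, s3, s5} and N accepts in {0, 2, 4}. In every reachable pair the two components are either both accepting — (s0, 4), (s5, 0), (s3, 2) — or both non-accepting, so no string is accepted by exactly one of the machines: L(M) \ L(N) and L(N) \ L(M) are both empty.
Hence every string is accepted by M iff it is accepted by N, and the two languages coincide.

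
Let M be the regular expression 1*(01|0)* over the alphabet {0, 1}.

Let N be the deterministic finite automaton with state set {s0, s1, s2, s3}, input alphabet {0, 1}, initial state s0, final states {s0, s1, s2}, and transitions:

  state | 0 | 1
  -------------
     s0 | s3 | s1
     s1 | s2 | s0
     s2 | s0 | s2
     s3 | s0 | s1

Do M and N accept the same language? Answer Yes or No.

The string 0 is accepted by M but rejected by N.
So L(M) ≠ L(N).

No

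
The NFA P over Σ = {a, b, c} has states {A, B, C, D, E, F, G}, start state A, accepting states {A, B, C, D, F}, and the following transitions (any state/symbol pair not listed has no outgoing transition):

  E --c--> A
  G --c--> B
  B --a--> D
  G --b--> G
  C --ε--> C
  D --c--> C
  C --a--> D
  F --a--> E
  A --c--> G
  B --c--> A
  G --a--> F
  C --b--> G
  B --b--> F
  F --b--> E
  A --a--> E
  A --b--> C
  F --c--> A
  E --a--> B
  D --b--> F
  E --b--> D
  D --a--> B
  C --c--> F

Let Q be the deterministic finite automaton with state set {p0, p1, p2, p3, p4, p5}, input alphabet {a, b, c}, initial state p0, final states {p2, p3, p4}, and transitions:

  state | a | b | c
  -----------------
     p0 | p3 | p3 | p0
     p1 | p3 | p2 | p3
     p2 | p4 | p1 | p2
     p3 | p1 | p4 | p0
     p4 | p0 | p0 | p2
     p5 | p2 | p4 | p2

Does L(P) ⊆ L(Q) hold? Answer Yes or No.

No

The empty string ε is in L(P) but not in L(Q).
So L(P) ⊄ L(Q).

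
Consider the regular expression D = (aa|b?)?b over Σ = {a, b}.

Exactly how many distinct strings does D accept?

3

The expression has no Kleene star, so L(D) is finite. Expanding the alternatives gives {b, bb, aab}.
That is 1 of length 1, 1 of length 2, 1 of length 3: 3 strings in all.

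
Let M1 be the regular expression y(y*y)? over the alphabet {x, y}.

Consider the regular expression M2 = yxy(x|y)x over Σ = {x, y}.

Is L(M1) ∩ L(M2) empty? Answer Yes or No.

Converting the expression M1 to a DFA (subset construction, then merging equivalent states) gives the minimal DFA with states {r0, r1, r2}, start state r0, accepting states {r2} and transitions r0: x→r1, y→r2; r1: x→r1, y→r1; r2: x→r1, y→r2.
Converting the expression M2 to a DFA (subset construction, then merging equivalent states) gives the minimal DFA with states {t0, t1, t2, t3, t4, t5, t6}, start state t0, accepting states {t6} and transitions t0: x→t1, y→t2; t1: x→t1, y→t1; t2: x→t3, y→t1; t3: x→t1, y→t4; t4: x→t5, y→t5; t5: x→t6, y→t1; t6: x→t1, y→t1.
Exploring the product automaton M1 × M2 from the start pair (r0, t0), following both machines on each input symbol, reaches 8 state pairs: (r0, t0), (r1, t1), (r2, t2), (r1, t3), (r2, t1), (r1, t4), (r1, t5), (r1, t6).
M1 accepts in {r2} and M2 accepts in {t6}; no reachable pair has both components accepting, so no string drives both machines to acceptance simultaneously and L(M1) ∩ L(M2) = ∅.
So no string is accepted by both, and the intersection is empty.

Yes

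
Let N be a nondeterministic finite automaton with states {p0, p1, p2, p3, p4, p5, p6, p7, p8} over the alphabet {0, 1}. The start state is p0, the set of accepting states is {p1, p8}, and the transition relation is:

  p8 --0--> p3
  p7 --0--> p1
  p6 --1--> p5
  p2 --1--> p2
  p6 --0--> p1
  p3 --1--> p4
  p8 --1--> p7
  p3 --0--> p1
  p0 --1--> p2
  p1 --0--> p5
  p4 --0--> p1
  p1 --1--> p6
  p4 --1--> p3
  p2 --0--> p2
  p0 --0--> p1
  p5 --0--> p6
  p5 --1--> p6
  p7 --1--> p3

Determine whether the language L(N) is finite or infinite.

State p1 is reachable from the start and can reach an accepting state, and it lies on the cycle p1 → p5 → p6 → p1.
Traversing that cycle any number of times yields accepted strings of unbounded length, so the language is infinite.

infinite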